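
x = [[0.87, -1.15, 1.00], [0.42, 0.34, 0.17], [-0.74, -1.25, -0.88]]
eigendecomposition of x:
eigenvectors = [[(-0.81+0j),(-0.81-0j),(-0.53+0j)], [-0.11+0.30j,(-0.11-0.3j),(0.09+0j)], [0.22-0.45j,(0.22+0.45j),(0.85+0j)]]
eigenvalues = [(0.44+0.98j), (0.44-0.98j), (-0.55+0j)]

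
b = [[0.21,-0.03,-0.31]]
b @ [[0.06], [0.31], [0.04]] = [[-0.01]]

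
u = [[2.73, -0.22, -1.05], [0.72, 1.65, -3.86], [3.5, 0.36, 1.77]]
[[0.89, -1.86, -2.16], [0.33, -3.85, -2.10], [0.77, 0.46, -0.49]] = u@ [[0.28, -0.33, -0.51],[-0.13, -0.04, 0.45],[-0.09, 0.92, 0.64]]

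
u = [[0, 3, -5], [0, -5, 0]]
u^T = [[0, 0], [3, -5], [-5, 0]]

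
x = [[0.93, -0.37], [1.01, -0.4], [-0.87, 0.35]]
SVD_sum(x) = [[0.93, -0.37],[1.01, -0.4],[-0.87, 0.35]] + [[0.0, 0.00], [0.0, 0.00], [0.0, 0.0]]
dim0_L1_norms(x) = [2.81, 1.12]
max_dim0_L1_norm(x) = 2.81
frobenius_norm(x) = 1.75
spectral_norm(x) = 1.75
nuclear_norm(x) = 1.75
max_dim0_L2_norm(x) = 1.63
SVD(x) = [[-0.57,-0.13], [-0.62,-0.58], [0.54,-0.81]] @ diag([1.7496528058343583, 0.0038805973711277743]) @ [[-0.93, 0.37], [-0.37, -0.93]]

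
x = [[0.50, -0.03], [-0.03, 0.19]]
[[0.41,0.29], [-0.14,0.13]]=x@[[0.79, 0.62], [-0.62, 0.79]]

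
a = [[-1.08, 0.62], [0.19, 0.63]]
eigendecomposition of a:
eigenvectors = [[-0.99, -0.33], [0.11, -0.94]]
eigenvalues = [-1.15, 0.7]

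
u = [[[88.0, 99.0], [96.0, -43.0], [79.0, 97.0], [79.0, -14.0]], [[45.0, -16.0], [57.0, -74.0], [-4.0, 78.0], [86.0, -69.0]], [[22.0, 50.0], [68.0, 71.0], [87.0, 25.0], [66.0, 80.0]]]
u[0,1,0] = 96.0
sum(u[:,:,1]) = 284.0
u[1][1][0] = 57.0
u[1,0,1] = -16.0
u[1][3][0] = 86.0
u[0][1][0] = 96.0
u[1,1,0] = 57.0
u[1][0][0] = 45.0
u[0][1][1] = -43.0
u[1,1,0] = 57.0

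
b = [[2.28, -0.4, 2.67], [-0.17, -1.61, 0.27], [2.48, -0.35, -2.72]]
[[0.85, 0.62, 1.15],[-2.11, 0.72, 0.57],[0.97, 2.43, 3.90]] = b @ [[0.58, 0.55, 0.97], [1.25, -0.56, -0.54], [0.01, -0.32, -0.48]]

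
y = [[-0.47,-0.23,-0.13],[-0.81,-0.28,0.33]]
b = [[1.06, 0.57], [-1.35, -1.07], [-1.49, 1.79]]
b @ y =[[-0.96, -0.4, 0.05], [1.5, 0.61, -0.18], [-0.75, -0.16, 0.78]]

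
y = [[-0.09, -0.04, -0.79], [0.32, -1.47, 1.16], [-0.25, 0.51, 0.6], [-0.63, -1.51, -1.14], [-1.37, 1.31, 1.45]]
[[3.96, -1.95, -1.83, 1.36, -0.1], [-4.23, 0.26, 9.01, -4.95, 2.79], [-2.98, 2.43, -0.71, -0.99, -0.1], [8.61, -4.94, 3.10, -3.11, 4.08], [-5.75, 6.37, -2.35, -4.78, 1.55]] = y @ [[-2.03, -0.5, 0.42, 3.37, -2.53], [-1.29, 1.64, -4.09, 2.34, -2.04], [-4.72, 2.44, 2.47, -2.23, 0.52]]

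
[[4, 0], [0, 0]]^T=[[4, 0], [0, 0]]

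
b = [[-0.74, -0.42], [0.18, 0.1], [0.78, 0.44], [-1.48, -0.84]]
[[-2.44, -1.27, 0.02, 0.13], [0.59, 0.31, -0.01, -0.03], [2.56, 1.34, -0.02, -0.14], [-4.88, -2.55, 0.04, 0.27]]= b @ [[2.25, 1.68, -0.37, -0.34], [1.84, 0.07, 0.6, 0.28]]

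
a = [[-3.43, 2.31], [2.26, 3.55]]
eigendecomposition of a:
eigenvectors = [[-0.96, -0.29],  [0.28, -0.96]]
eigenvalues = [-4.11, 4.23]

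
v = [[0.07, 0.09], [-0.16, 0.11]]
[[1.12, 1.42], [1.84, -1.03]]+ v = [[1.19, 1.51], [1.68, -0.92]]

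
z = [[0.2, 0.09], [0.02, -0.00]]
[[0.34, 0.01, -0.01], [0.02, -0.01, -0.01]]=z @[[1.12,-0.39,-0.61],[1.26,0.97,1.26]]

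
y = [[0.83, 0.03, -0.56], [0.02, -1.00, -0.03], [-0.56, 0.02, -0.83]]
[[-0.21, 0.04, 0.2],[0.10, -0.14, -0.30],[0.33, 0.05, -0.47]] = y @ [[-0.36,-0.0,0.42], [-0.1,0.14,0.30], [-0.16,-0.06,0.29]]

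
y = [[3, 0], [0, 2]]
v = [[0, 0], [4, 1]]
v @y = [[0, 0], [12, 2]]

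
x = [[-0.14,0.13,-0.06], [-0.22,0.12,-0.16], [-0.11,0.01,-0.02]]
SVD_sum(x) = [[-0.15, 0.09, -0.09], [-0.23, 0.14, -0.13], [-0.07, 0.04, -0.04]] + [[0.02, 0.04, 0.01], [-0.01, -0.01, -0.00], [-0.02, -0.04, -0.01]] + [[-0.01, 0.0, 0.02], [0.01, -0.0, -0.02], [-0.02, 0.00, 0.03]]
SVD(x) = [[-0.53, -0.69, -0.49], [-0.81, 0.23, 0.55], [-0.27, 0.68, -0.68]] @ diag([0.3668304950184508, 0.06326437178016742, 0.05032898953663977]) @ [[0.77, -0.46, 0.45], [-0.45, -0.88, -0.14], [0.46, -0.10, -0.88]]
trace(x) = -0.04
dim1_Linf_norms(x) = [0.14, 0.22, 0.11]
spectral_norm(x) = 0.37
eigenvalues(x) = [(-0.06+0.11j), (-0.06-0.11j), (0.07+0j)]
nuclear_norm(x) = 0.48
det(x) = 0.00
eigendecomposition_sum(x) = [[-0.07+0.04j, 0.05-0.00j, (-0.01+0.04j)],[(-0.11-0.05j), (0.04+0.06j), (-0.05+0.02j)],[(-0.06-0.04j), (0.02+0.04j), (-0.03+0.01j)]] + [[(-0.07-0.04j), (0.05+0j), -0.01-0.04j], [(-0.11+0.05j), 0.04-0.06j, (-0.05-0.02j)], [(-0.06+0.04j), (0.02-0.04j), (-0.03-0.01j)]] + [[(-0.01+0j),0.03-0.00j,-0.05+0.00j], [-0.01+0.00j,0.03-0.00j,(-0.05+0j)], [0.01-0.00j,(-0.03+0j),(0.05-0j)]]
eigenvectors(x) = [[(-0.28+0.42j), (-0.28-0.42j), -0.54+0.00j], [-0.74+0.00j, -0.74-0.00j, -0.63+0.00j], [-0.44-0.06j, -0.44+0.06j, (0.56+0j)]]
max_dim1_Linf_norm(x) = 0.22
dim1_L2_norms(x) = [0.2, 0.3, 0.11]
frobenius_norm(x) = 0.38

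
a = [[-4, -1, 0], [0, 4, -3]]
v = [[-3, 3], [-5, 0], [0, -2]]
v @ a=[[12, 15, -9], [20, 5, 0], [0, -8, 6]]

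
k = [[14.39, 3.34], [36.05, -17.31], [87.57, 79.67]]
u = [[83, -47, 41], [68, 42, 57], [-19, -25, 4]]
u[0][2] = 41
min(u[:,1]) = -47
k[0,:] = [14.39, 3.34]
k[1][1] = -17.31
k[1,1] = -17.31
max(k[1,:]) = 36.05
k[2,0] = 87.57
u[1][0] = 68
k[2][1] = 79.67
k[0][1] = 3.34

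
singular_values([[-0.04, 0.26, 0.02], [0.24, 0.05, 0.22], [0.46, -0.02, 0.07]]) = [0.55, 0.28, 0.14]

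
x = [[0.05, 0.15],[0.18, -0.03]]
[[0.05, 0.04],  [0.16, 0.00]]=x@[[0.89, 0.05], [0.05, 0.27]]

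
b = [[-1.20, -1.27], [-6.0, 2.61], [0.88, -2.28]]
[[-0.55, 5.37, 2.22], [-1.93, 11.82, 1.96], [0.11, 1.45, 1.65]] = b@[[0.36, -2.7, -0.77], [0.09, -1.68, -1.02]]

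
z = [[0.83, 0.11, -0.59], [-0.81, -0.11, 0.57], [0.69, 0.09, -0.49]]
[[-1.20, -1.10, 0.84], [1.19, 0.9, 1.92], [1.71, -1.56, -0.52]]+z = [[-0.37,-0.99,0.25], [0.38,0.79,2.49], [2.4,-1.47,-1.01]]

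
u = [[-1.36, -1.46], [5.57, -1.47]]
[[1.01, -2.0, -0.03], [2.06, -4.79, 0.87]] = u @ [[0.15, -0.4, 0.13], [-0.83, 1.74, -0.10]]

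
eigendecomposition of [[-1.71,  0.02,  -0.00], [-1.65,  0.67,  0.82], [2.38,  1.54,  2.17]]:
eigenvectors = [[-0.56,  0.01,  0.00], [-0.59,  0.80,  0.36], [0.58,  -0.59,  0.93]]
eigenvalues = [-1.69, 0.05, 2.77]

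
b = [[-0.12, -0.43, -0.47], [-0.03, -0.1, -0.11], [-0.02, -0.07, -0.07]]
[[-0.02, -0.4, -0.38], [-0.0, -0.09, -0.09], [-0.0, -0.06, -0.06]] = b @ [[0.63, -0.14, -0.00],[-0.14, 0.86, 0.09],[-0.00, 0.09, 0.73]]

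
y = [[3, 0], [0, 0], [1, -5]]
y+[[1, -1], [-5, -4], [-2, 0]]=[[4, -1], [-5, -4], [-1, -5]]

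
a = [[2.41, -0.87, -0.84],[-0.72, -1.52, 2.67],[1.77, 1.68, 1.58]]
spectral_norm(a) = 3.41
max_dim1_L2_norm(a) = 3.16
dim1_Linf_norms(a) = [2.41, 2.67, 1.77]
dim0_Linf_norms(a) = [2.41, 1.68, 2.67]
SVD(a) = [[-0.55, -0.25, -0.80], [0.82, -0.34, -0.46], [-0.15, -0.91, 0.39]] @ diag([3.4144401033390515, 3.0017939042168753, 2.2384888066095874]) @ [[-0.64, -0.30, 0.71], [-0.66, -0.26, -0.71], [-0.4, 0.92, 0.03]]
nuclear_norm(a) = 8.65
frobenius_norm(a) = 5.07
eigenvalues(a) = [(-2.74+0j), (2.6+1.26j), (2.6-1.26j)]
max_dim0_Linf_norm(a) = 2.67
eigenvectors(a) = [[0.09+0.00j, -0.66+0.00j, -0.66-0.00j], [0.92+0.00j, (0.19+0.35j), 0.19-0.35j], [-0.39+0.00j, (-0.05+0.63j), -0.05-0.63j]]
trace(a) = 2.47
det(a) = -22.94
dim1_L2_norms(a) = [2.7, 3.16, 2.91]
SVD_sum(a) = [[1.20,  0.56,  -1.32], [-1.80,  -0.85,  1.98], [0.33,  0.16,  -0.37]] + [[0.50, 0.20, 0.54],[0.67, 0.27, 0.72],[1.79, 0.71, 1.92]] + [[0.71, -1.63, -0.05], [0.41, -0.94, -0.03], [-0.35, 0.81, 0.03]]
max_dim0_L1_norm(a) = 5.09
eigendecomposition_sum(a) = [[(-0.07+0j), -0.21-0.00j, 0.12-0.00j], [-0.71+0.00j, -2.15-0.00j, 1.19-0.00j], [(0.31-0j), (0.93+0j), (-0.51+0j)]] + [[(1.24+0.67j), (-0.33+0.42j), -0.48+1.13j], [(-0-0.85j), (0.32+0.05j), (0.74-0.08j)], [0.73-1.14j, (0.38+0.34j), (1.05+0.54j)]] + [[(1.24-0.67j), (-0.33-0.42j), -0.48-1.13j], [-0.00+0.85j, (0.32-0.05j), 0.74+0.08j], [(0.73+1.14j), (0.38-0.34j), (1.05-0.54j)]]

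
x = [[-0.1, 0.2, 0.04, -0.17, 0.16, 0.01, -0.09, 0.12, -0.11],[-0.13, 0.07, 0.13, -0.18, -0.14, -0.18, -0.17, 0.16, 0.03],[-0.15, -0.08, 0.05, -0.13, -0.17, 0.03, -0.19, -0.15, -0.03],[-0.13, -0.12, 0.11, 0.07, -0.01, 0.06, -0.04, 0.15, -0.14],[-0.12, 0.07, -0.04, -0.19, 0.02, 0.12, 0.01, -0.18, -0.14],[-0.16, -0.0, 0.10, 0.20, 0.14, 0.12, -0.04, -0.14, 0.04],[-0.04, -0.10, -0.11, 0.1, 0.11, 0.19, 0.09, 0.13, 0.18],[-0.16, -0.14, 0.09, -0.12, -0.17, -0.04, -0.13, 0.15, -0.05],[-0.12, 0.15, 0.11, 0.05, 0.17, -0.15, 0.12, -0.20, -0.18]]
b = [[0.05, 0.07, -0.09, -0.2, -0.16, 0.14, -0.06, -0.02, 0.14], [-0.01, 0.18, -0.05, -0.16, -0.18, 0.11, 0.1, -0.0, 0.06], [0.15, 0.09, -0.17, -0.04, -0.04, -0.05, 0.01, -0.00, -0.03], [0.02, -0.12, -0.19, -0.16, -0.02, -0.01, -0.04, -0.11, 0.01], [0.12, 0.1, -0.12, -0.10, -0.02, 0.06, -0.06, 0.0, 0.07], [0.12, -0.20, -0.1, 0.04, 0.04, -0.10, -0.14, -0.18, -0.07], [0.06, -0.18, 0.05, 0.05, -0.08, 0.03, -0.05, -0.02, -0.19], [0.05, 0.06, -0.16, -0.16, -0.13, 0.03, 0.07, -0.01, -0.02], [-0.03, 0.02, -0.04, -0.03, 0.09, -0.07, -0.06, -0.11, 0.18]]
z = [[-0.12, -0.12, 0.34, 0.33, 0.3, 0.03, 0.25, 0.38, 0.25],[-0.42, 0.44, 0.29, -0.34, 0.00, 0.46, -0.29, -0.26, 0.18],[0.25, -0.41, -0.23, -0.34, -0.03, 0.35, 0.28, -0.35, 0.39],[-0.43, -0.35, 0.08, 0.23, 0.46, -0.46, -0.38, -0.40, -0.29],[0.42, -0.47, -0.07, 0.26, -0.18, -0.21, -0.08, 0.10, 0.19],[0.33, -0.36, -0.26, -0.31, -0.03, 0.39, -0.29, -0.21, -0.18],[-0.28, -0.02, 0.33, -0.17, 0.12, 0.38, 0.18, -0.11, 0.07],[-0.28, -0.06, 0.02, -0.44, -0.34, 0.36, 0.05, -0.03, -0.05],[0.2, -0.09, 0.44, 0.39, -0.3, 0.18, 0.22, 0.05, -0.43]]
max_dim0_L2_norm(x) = 0.47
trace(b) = -0.10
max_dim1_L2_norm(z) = 1.09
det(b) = 0.00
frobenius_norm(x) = 1.13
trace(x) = 0.29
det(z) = -0.00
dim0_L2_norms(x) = [0.38, 0.35, 0.28, 0.43, 0.41, 0.35, 0.34, 0.47, 0.35]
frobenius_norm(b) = 0.91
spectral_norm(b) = 0.61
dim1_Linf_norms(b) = [0.2, 0.18, 0.17, 0.19, 0.12, 0.2, 0.19, 0.16, 0.18]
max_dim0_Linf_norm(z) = 0.47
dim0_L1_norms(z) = [2.73, 2.32, 2.06, 2.81, 1.76, 2.82, 2.02, 1.89, 2.03]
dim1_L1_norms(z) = [2.12, 2.68, 2.63, 3.08, 1.98, 2.36, 1.66, 1.63, 2.3]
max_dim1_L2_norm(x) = 0.44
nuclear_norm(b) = 2.01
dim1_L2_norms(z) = [0.78, 0.98, 0.94, 1.09, 0.77, 0.85, 0.65, 0.73, 0.87]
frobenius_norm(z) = 2.58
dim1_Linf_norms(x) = [0.2, 0.18, 0.19, 0.15, 0.19, 0.2, 0.19, 0.17, 0.2]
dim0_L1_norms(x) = [1.11, 0.93, 0.78, 1.21, 1.09, 0.9, 0.88, 1.38, 0.9]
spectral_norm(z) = 1.41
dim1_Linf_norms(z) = [0.38, 0.46, 0.41, 0.46, 0.47, 0.39, 0.38, 0.44, 0.44]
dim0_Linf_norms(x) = [0.16, 0.2, 0.13, 0.2, 0.17, 0.19, 0.19, 0.2, 0.18]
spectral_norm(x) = 0.65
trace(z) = 0.25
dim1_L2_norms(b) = [0.35, 0.34, 0.26, 0.3, 0.25, 0.37, 0.3, 0.28, 0.25]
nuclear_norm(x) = 2.81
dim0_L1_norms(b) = [0.61, 1.02, 0.97, 0.94, 0.76, 0.6, 0.59, 0.45, 0.77]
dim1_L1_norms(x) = [1.0, 1.19, 0.98, 0.83, 0.89, 0.94, 1.05, 1.05, 1.25]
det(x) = -0.00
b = x @ z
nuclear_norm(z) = 6.68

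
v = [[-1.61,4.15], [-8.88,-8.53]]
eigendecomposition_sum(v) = [[(-0.81+4.25j),2.07+2.11j], [(-4.44-4.51j),(-4.26+0.74j)]] + [[(-0.81-4.25j),  (2.07-2.11j)], [(-4.44+4.51j),  (-4.26-0.74j)]]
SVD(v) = [[0.15, -0.99], [-0.99, -0.15]] @ diag([12.446349938038892, 4.064267857791766]) @ [[0.68, 0.73], [0.73, -0.68]]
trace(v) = -10.14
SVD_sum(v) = [[1.32,1.40], [-8.42,-8.96]] + [[-2.93, 2.75], [-0.46, 0.43]]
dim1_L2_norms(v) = [4.45, 12.31]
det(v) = 50.59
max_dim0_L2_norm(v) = 9.49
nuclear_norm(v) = 16.51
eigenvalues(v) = [(-5.07+4.99j), (-5.07-4.99j)]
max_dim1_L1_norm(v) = 17.41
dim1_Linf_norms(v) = [4.15, 8.88]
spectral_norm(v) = 12.45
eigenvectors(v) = [[-0.32-0.46j, -0.32+0.46j], [0.83+0.00j, 0.83-0.00j]]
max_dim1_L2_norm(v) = 12.31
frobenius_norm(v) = 13.09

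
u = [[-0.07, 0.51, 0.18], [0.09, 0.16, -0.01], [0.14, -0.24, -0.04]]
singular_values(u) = [0.62, 0.15, 0.07]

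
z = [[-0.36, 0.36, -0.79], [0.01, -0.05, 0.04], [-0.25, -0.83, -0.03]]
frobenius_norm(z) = 1.28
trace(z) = -0.44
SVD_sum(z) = [[-0.12, 0.63, -0.51],[0.01, -0.05, 0.04],[0.09, -0.45, 0.36]] + [[-0.24,-0.27,-0.28],  [-0.00,-0.0,-0.00],  [-0.34,-0.38,-0.39]] + [[0.00, -0.00, -0.0], [0.0, -0.00, -0.0], [-0.0, 0.0, 0.00]]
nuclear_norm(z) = 1.80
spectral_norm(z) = 1.01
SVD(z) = [[-0.81, -0.58, -0.05], [0.06, -0.0, -1.00], [0.58, -0.82, 0.04]] @ diag([1.0091317742068844, 0.7883227417404868, 0.0005631525795135517]) @ [[0.15, -0.77, 0.62], [0.52, 0.6, 0.61], [-0.84, 0.24, 0.49]]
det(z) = 0.00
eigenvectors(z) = [[-0.94, 0.79, -0.84], [0.04, -0.06, 0.24], [-0.33, -0.6, 0.49]]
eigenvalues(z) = [-0.65, 0.21, -0.0]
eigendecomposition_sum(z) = [[-0.47, -0.50, -0.57], [0.02, 0.02, 0.02], [-0.16, -0.18, -0.20]] + [[0.11, 0.85, -0.22], [-0.01, -0.07, 0.02], [-0.08, -0.65, 0.17]] + [[0.00,0.02,-0.0], [-0.0,-0.00,0.00], [-0.00,-0.01,0.00]]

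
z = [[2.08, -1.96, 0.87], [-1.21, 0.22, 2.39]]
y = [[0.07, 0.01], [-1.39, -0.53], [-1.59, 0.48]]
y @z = [[0.13, -0.14, 0.08], [-2.25, 2.61, -2.48], [-3.89, 3.22, -0.24]]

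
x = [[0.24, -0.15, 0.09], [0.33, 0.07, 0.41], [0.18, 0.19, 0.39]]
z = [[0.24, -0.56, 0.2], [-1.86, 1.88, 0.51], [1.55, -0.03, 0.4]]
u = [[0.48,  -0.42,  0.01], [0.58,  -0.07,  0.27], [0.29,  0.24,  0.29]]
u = x @ z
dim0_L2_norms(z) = [2.43, 1.96, 0.68]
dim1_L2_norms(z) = [0.64, 2.69, 1.6]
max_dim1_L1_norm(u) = 0.92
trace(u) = 0.70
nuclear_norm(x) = 1.00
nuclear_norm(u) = 1.40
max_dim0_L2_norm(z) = 2.43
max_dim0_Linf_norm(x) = 0.41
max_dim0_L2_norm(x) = 0.57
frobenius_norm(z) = 3.20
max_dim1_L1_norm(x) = 0.81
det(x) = 0.00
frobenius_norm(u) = 1.02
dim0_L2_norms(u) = [0.81, 0.49, 0.4]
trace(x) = 0.70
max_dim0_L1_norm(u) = 1.35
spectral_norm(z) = 2.96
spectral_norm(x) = 0.72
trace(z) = 2.52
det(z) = -1.25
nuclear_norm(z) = 4.48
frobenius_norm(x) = 0.77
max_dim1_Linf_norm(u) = 0.58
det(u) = -0.00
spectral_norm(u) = 0.89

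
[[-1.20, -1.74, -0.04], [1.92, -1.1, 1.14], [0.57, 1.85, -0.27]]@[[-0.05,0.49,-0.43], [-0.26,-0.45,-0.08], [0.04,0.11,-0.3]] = [[0.51, 0.19, 0.67], [0.24, 1.56, -1.08], [-0.52, -0.58, -0.31]]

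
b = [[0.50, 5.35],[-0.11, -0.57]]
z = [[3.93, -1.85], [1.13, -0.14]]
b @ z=[[8.01,-1.67], [-1.08,0.28]]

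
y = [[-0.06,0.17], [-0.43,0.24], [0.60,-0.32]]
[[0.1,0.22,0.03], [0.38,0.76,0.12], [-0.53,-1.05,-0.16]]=y@ [[-0.68, -1.33, -0.23],[0.37, 0.8, 0.07]]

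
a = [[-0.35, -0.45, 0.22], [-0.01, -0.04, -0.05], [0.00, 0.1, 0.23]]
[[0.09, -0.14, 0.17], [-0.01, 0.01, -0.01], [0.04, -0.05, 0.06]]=a @ [[0.13, -0.19, 0.24],[-0.19, 0.29, -0.35],[0.24, -0.35, 0.43]]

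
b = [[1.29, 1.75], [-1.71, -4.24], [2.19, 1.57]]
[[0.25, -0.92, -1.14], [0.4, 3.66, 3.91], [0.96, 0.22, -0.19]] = b @ [[0.71, 1.01, 0.81], [-0.38, -1.27, -1.25]]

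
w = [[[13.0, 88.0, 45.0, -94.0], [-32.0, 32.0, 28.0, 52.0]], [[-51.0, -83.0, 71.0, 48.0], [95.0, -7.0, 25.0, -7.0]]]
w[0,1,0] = -32.0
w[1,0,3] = 48.0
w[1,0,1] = -83.0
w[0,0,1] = 88.0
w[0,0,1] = 88.0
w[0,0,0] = 13.0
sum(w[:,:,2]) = 169.0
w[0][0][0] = 13.0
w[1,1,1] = -7.0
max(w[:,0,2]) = 71.0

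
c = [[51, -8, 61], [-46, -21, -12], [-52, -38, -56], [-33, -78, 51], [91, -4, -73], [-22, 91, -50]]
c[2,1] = -38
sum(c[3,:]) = -60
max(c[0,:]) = 61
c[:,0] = [51, -46, -52, -33, 91, -22]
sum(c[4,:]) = 14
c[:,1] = [-8, -21, -38, -78, -4, 91]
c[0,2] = 61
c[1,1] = -21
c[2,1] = -38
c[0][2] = 61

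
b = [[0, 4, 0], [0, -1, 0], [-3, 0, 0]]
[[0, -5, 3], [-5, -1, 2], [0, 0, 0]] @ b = [[-9, 5, 0], [-6, -19, 0], [0, 0, 0]]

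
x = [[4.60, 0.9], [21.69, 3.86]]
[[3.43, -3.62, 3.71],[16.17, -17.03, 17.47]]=x @ [[0.74,-0.78,0.8], [0.03,-0.03,0.03]]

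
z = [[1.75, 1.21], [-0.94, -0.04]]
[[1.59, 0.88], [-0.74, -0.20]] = z@[[0.78, 0.19], [0.19, 0.45]]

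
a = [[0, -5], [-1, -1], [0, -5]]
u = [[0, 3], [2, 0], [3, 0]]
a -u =[[0, -8], [-3, -1], [-3, -5]]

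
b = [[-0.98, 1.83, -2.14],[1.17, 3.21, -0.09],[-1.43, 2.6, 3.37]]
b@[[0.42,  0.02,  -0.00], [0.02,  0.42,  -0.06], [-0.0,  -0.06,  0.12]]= [[-0.37,  0.88,  -0.37], [0.56,  1.38,  -0.20], [-0.55,  0.86,  0.25]]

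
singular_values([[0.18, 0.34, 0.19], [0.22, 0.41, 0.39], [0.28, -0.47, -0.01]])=[0.8, 0.46, 0.08]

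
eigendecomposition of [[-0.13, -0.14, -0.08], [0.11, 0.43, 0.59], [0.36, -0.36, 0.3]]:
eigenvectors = [[(-0.84+0j), (0.15-0.05j), (0.15+0.05j)], [-0.30+0.00j, (-0.75+0j), (-0.75-0j)], [(0.45+0j), 0.05-0.64j, (0.05+0.64j)]]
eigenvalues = [(-0.14+0j), (0.37+0.51j), (0.37-0.51j)]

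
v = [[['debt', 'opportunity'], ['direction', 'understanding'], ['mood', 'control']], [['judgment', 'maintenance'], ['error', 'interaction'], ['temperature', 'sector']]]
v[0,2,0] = 'mood'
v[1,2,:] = ['temperature', 'sector']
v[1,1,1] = 'interaction'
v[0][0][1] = 'opportunity'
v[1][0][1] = 'maintenance'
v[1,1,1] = 'interaction'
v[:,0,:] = [['debt', 'opportunity'], ['judgment', 'maintenance']]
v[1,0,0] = 'judgment'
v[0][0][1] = 'opportunity'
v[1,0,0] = 'judgment'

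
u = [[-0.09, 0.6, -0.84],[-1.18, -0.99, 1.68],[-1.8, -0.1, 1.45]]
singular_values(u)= [3.23, 1.08, 0.21]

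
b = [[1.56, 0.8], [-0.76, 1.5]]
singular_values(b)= [1.75, 1.68]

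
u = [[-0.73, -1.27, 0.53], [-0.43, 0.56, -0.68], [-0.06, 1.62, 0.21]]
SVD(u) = [[-0.66, 0.34, 0.67], [0.28, -0.72, 0.63], [0.7, 0.6, 0.38]] @ diag([2.1840888748216525, 0.810327920737127, 0.7955026384331707]) @ [[0.15, 0.97, -0.18], [0.03, 0.18, 0.98], [-0.99, 0.15, 0.01]]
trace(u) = 0.04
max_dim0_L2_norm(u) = 2.13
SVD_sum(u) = [[-0.21, -1.4, 0.26], [0.09, 0.59, -0.11], [0.22, 1.49, -0.27]] + [[0.01, 0.05, 0.27], [-0.02, -0.1, -0.58], [0.02, 0.09, 0.48]] + [[-0.53, 0.08, 0.00], [-0.5, 0.08, 0.0], [-0.30, 0.05, 0.0]]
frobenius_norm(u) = 2.46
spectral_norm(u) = 2.18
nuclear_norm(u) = 3.79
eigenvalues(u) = [(-1.07+0j), (0.55+1.01j), (0.55-1.01j)]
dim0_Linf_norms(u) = [0.73, 1.62, 0.68]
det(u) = -1.41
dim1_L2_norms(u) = [1.56, 0.98, 1.63]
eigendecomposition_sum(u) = [[-0.93+0.00j,-0.73+0.00j,(-0+0j)], [-0.17+0.00j,(-0.13+0j),-0.00+0.00j], [(0.18-0j),(0.14-0j),0.00-0.00j]] + [[(0.1+0.03j), (-0.27-0.3j), (0.27-0.15j)], [-0.13-0.04j, 0.35+0.38j, (-0.34+0.19j)], [-0.12+0.17j, (0.74-0.32j), (0.1+0.6j)]] + [[0.10-0.03j, (-0.27+0.3j), 0.27+0.15j], [-0.13+0.04j, (0.35-0.38j), (-0.34-0.19j)], [-0.12-0.17j, 0.74+0.32j, 0.10-0.60j]]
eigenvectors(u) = [[(-0.97+0j), -0.13-0.37j, (-0.13+0.37j)], [-0.18+0.00j, 0.16+0.47j, 0.16-0.47j], [0.18+0.00j, 0.78+0.00j, (0.78-0j)]]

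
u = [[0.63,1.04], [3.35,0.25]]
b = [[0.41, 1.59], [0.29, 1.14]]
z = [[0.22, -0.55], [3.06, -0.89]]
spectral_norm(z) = 3.21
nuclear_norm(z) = 3.67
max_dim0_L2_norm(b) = 1.96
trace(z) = -0.67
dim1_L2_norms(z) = [0.59, 3.19]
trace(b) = 1.55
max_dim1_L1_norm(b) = 2.0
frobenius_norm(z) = 3.24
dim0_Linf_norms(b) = [0.41, 1.59]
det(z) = 1.49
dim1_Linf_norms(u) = [1.04, 3.35]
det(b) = 0.01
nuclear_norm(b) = 2.02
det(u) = -3.33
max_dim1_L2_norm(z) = 3.19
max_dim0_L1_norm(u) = 3.98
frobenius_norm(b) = 2.02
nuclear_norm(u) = 4.41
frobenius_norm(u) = 3.57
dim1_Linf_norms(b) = [1.59, 1.14]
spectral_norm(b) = 2.02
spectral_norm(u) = 3.44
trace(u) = 0.88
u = b + z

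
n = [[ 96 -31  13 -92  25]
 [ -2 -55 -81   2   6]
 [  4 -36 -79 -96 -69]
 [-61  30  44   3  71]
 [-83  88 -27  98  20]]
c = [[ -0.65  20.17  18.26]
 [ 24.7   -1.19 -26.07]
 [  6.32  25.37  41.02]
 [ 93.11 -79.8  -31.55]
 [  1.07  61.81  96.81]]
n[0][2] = 13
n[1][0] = -2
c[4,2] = 96.81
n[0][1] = -31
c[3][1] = -79.8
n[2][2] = -79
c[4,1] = 61.81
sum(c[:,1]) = 26.360000000000007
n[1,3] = 2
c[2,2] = 41.02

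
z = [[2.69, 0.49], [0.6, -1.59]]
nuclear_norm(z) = 4.42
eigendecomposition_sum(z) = [[2.72, 0.31], [0.37, 0.04]] + [[-0.03,0.18], [0.23,-1.63]]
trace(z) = 1.10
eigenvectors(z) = [[0.99,-0.11], [0.14,0.99]]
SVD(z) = [[-0.98,-0.17], [-0.17,0.98]] @ diag([2.7610513351189816, 1.6555650167956832]) @ [[-1.0, -0.07], [0.07, -1.00]]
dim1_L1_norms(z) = [3.18, 2.19]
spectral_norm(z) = 2.76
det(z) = -4.57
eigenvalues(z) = [2.76, -1.66]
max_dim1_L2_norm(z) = 2.73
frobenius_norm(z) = 3.22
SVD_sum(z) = [[2.71,0.20], [0.48,0.04]] + [[-0.02, 0.29],[0.12, -1.63]]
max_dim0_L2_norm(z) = 2.76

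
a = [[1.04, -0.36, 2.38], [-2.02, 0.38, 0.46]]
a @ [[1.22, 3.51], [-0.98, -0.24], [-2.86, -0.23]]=[[-5.19, 3.19],[-4.15, -7.29]]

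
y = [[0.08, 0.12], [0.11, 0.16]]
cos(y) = [[0.99, -0.01], [-0.01, 0.98]]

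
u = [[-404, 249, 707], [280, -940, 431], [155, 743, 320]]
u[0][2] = 707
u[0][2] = 707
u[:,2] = [707, 431, 320]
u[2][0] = 155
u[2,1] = 743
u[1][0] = 280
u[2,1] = 743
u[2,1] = 743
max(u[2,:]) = 743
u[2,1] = 743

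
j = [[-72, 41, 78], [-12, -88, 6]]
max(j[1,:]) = 6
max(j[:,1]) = 41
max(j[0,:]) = 78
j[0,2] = 78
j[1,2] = 6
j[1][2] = 6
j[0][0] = -72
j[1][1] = -88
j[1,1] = -88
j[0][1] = 41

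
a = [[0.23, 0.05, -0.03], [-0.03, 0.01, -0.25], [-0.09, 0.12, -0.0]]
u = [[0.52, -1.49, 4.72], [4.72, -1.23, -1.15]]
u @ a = [[-0.26,0.58,0.36],[1.23,0.09,0.17]]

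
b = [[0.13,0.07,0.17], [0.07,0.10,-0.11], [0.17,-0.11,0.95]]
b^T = [[0.13, 0.07, 0.17], [0.07, 0.1, -0.11], [0.17, -0.11, 0.95]]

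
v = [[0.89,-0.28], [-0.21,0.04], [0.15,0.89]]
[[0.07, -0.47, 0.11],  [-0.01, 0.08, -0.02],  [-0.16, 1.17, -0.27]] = v@[[0.02,-0.11,0.03], [-0.18,1.33,-0.31]]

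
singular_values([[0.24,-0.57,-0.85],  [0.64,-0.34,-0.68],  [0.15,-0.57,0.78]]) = [1.45, 0.91, 0.34]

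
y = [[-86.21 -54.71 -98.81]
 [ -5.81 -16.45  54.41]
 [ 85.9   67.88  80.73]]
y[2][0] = 85.9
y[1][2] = 54.41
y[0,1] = -54.71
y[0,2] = -98.81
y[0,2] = -98.81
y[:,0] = [-86.21, -5.81, 85.9]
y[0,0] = -86.21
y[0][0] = -86.21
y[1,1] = -16.45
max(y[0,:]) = -54.71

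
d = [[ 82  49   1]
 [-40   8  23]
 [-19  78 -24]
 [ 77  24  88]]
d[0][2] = 1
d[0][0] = 82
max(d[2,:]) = 78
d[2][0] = -19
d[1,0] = -40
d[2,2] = -24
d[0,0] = 82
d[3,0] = 77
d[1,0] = -40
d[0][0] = 82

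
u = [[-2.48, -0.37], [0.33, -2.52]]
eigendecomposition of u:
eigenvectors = [[0.73+0.00j, 0.73-0.00j], [(0.04-0.69j), (0.04+0.69j)]]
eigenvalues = [(-2.5+0.35j), (-2.5-0.35j)]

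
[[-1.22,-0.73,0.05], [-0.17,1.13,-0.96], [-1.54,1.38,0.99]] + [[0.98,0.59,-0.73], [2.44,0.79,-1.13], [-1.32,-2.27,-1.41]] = [[-0.24, -0.14, -0.68], [2.27, 1.92, -2.09], [-2.86, -0.89, -0.42]]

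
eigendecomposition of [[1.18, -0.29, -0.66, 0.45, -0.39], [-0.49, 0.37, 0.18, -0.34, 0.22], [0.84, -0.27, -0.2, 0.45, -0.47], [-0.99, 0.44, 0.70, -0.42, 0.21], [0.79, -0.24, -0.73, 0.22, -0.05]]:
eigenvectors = [[(0.03+0j), -0.57+0.00j, -0.57-0.00j, -0.53+0.00j, -0.53-0.00j], [0.43+0.00j, 0.28-0.15j, 0.28+0.15j, 0.22-0.08j, (0.22+0.08j)], [-0.64+0.00j, (-0.45+0.05j), (-0.45-0.05j), (-0.47-0.01j), (-0.47+0.01j)], [(-0.17+0j), (0.48-0.11j), 0.48+0.11j, (0.49-0.15j), 0.49+0.15j], [0.61+0.00j, -0.34+0.01j, (-0.34-0.01j), (-0.41-0.09j), -0.41+0.09j]]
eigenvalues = [(0.52+0j), (0.18+0.07j), (0.18-0.07j), (-0+0.01j), (-0-0.01j)]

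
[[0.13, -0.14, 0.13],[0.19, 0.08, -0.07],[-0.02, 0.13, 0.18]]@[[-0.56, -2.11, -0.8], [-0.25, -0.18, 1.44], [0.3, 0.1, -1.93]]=[[0.00, -0.24, -0.56], [-0.15, -0.42, 0.1], [0.03, 0.04, -0.14]]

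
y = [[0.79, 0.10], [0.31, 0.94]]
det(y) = 0.71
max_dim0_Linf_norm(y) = 0.94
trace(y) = 1.73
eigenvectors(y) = [[-0.65, -0.35], [0.76, -0.94]]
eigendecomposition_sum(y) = [[0.47, -0.18], [-0.55, 0.2]] + [[0.32,0.28],[0.86,0.74]]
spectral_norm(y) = 1.09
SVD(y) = [[-0.52, -0.85],[-0.85, 0.52]] @ diag([1.089638327560519, 0.6530607285016572]) @ [[-0.62, -0.78], [-0.78, 0.62]]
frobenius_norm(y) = 1.27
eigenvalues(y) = [0.67, 1.06]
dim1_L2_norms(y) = [0.8, 0.99]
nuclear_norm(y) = 1.74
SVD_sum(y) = [[0.35, 0.45],[0.58, 0.73]] + [[0.44,-0.35], [-0.27,0.21]]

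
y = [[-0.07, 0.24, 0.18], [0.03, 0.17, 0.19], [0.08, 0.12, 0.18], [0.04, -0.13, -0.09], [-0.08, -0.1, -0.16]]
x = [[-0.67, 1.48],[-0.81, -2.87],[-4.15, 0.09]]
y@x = [[-0.89,-0.78],[-0.95,-0.43],[-0.9,-0.21],[0.45,0.42],[0.8,0.15]]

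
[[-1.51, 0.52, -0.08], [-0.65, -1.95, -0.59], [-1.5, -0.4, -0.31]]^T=[[-1.51,-0.65,-1.50], [0.52,-1.95,-0.40], [-0.08,-0.59,-0.31]]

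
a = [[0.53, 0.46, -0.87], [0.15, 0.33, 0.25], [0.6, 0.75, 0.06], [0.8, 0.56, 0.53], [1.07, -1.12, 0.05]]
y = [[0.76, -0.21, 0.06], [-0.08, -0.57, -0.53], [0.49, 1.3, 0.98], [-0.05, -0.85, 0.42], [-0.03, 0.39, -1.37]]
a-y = [[-0.23,0.67,-0.93], [0.23,0.9,0.78], [0.11,-0.55,-0.92], [0.85,1.41,0.11], [1.1,-1.51,1.42]]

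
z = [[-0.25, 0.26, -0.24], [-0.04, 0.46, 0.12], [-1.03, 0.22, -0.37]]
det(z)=-0.098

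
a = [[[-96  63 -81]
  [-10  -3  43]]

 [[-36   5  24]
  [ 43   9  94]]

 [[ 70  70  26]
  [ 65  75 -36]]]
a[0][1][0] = -10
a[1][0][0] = -36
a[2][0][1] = 70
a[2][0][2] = 26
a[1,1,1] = 9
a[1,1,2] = 94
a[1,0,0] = -36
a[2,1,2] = -36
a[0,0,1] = 63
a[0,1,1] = -3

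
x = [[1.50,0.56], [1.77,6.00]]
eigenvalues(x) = [1.29, 6.21]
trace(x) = 7.50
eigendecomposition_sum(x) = [[1.23, -0.15], [-0.46, 0.06]] + [[0.27, 0.71], [2.23, 5.94]]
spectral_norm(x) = 6.33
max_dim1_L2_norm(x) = 6.26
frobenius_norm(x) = 6.46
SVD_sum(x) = [[0.31,  0.95],[1.96,  5.94]] + [[1.19,  -0.39], [-0.19,  0.06]]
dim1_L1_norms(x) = [2.06, 7.77]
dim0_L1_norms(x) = [3.27, 6.56]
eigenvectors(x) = [[-0.94, -0.12], [0.35, -0.99]]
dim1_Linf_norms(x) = [1.5, 6.0]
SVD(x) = [[0.16, 0.99], [0.99, -0.16]] @ diag([6.3322074558603125, 1.2647722071373453]) @ [[0.31, 0.95], [0.95, -0.31]]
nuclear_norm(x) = 7.60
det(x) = 8.01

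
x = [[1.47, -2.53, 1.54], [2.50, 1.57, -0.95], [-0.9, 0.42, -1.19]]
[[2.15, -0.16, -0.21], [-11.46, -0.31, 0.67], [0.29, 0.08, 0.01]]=x@[[-2.97, -0.12, 0.16], [-1.73, 0.01, 0.12], [1.39, 0.03, -0.09]]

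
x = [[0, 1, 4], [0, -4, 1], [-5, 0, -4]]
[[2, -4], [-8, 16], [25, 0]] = x @ [[-5, 0], [2, -4], [0, 0]]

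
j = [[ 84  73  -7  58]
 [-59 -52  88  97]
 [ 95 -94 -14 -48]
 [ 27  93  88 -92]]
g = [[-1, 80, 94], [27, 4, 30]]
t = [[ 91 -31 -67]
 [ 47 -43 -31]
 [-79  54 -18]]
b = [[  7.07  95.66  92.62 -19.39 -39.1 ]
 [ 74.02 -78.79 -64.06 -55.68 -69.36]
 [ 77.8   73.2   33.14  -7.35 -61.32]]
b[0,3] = -19.39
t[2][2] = -18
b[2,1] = 73.2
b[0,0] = 7.07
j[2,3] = -48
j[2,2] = -14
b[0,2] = 92.62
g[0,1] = 80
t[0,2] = -67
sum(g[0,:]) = 173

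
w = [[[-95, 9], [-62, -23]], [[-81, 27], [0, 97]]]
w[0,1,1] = -23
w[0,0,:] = [-95, 9]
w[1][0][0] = -81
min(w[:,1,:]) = -62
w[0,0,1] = 9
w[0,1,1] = -23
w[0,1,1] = -23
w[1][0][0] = -81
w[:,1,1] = [-23, 97]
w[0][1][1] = -23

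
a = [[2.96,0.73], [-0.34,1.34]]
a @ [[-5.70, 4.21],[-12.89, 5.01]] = [[-26.28,  16.12], [-15.33,  5.28]]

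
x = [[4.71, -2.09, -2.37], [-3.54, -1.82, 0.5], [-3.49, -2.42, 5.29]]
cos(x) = [[-0.47,0.0,-0.47], [-0.22,-0.99,0.19], [-0.50,-0.01,-0.52]]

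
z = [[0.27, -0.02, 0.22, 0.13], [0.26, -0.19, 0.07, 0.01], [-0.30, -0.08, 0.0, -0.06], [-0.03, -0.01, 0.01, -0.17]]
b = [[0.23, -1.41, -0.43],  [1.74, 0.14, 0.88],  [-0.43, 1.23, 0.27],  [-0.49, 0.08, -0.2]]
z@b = [[-0.13, -0.10, -0.10], [-0.31, -0.31, -0.26], [-0.18, 0.41, 0.07], [0.05, 0.04, 0.04]]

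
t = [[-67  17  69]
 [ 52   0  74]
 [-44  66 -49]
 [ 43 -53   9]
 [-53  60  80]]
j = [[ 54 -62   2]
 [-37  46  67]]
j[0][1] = -62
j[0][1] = -62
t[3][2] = 9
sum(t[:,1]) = 90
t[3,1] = -53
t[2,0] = -44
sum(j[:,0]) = 17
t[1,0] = 52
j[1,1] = 46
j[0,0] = 54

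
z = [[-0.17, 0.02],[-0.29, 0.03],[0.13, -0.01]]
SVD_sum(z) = [[-0.17,0.02], [-0.29,0.03], [0.13,-0.01]] + [[0.00, 0.00], [0.00, 0.00], [0.00, 0.00]]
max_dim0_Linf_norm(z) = 0.29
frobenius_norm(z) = 0.36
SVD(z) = [[-0.47, 0.58], [-0.80, 0.02], [0.36, 0.81]] @ diag([0.36232924326644156, 0.004185627069839034]) @ [[0.99, -0.10], [0.1, 0.99]]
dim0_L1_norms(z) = [0.59, 0.06]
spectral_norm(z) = 0.36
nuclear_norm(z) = 0.37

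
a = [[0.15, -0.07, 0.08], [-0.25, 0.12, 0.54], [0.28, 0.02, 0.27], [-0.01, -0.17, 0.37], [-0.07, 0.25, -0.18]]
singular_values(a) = [0.74, 0.44, 0.27]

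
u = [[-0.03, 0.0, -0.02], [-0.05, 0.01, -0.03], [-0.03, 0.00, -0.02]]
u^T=[[-0.03,-0.05,-0.03], [0.0,0.01,0.0], [-0.02,-0.03,-0.02]]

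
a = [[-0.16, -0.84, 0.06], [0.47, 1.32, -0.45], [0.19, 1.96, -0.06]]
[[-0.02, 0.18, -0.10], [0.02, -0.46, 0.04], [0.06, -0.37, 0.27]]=a@[[-0.1, -0.15, -0.01], [0.04, -0.16, 0.15], [-0.03, 0.39, 0.35]]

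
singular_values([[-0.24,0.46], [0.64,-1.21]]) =[1.46, 0.0]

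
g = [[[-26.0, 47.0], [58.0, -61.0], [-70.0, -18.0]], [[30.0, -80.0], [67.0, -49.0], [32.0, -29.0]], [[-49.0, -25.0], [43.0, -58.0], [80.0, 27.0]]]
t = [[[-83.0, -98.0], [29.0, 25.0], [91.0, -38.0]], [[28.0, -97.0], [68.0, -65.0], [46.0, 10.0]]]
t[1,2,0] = 46.0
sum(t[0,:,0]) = 37.0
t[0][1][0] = 29.0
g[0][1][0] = 58.0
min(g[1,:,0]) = 30.0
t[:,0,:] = [[-83.0, -98.0], [28.0, -97.0]]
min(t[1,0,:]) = -97.0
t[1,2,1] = 10.0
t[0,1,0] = 29.0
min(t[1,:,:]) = -97.0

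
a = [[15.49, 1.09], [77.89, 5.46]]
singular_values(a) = [79.61, 0.0]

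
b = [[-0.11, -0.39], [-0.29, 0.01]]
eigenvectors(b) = [[-0.81,  0.7], [-0.59,  -0.72]]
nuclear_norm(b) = 0.69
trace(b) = -0.10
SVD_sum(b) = [[-0.18, -0.35],[-0.06, -0.11]] + [[0.07, -0.04], [-0.23, 0.12]]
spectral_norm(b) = 0.42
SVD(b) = [[-0.95, -0.3], [-0.3, 0.95]] @ diag([0.41596420815129614, 0.27454285191398664]) @ [[0.46, 0.89], [-0.89, 0.46]]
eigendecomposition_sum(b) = [[-0.23, -0.22], [-0.17, -0.16]] + [[0.12, -0.17], [-0.12, 0.17]]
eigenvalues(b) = [-0.39, 0.29]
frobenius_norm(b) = 0.50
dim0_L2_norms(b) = [0.31, 0.39]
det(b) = -0.11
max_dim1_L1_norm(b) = 0.5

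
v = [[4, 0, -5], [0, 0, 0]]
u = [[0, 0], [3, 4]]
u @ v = [[0, 0, 0], [12, 0, -15]]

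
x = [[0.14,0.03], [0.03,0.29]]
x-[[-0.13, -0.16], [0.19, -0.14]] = [[0.27, 0.19], [-0.16, 0.43]]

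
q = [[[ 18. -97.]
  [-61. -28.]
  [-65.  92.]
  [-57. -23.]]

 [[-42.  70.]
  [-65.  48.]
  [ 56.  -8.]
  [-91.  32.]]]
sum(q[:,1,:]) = -106.0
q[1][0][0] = -42.0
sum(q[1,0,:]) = 28.0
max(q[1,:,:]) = 70.0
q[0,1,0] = -61.0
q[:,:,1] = [[-97.0, -28.0, 92.0, -23.0], [70.0, 48.0, -8.0, 32.0]]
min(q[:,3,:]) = -91.0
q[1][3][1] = 32.0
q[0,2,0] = -65.0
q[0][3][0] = -57.0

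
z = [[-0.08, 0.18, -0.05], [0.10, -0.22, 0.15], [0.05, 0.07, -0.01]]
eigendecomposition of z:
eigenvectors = [[-0.40, -0.78, 0.62], [-0.53, 0.09, -0.78], [-0.75, 0.62, 0.08]]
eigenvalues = [0.07, -0.06, -0.31]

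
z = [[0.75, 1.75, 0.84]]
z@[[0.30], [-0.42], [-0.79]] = [[-1.17]]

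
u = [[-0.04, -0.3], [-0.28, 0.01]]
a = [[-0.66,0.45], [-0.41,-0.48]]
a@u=[[-0.1, 0.2], [0.15, 0.12]]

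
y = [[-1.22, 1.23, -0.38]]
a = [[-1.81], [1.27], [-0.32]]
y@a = [[3.89]]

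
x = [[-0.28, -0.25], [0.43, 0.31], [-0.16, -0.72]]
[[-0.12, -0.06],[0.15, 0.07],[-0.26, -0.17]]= x@[[0.12, -0.01], [0.33, 0.24]]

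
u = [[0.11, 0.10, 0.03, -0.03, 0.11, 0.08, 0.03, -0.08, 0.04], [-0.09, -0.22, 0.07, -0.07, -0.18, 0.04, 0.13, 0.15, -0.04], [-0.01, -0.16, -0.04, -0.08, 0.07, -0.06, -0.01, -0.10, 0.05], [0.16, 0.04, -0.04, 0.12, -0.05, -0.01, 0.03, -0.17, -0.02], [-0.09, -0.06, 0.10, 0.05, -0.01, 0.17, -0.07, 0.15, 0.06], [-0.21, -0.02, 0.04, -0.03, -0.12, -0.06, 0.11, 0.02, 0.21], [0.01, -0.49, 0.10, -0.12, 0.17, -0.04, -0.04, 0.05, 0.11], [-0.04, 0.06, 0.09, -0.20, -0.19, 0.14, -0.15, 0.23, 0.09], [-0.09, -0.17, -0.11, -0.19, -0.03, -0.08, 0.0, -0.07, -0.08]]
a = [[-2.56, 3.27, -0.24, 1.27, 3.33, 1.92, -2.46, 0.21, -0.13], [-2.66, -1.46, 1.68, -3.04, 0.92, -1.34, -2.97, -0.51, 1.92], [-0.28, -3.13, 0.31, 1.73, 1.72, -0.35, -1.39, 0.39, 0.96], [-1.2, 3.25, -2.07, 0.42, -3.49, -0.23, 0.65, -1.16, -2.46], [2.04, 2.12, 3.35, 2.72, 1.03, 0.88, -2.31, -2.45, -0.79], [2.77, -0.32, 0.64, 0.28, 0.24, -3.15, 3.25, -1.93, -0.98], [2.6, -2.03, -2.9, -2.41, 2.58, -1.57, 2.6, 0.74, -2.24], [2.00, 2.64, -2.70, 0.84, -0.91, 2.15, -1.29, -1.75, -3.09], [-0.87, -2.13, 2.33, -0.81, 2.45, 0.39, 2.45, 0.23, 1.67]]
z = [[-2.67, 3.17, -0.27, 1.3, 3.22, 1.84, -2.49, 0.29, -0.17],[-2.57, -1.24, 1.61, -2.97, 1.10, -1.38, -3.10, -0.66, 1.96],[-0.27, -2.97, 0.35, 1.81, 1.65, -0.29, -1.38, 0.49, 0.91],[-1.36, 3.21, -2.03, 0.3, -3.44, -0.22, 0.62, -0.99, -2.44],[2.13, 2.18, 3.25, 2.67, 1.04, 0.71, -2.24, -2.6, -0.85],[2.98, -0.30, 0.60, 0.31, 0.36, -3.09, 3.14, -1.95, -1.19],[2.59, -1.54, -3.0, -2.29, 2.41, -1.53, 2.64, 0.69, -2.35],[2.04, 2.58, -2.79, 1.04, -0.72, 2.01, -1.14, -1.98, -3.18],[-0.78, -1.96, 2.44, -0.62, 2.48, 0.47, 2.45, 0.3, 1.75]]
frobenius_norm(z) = 17.74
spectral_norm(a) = 10.27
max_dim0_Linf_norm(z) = 3.44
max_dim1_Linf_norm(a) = 3.49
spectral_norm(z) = 10.07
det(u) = 0.00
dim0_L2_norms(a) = [6.2, 7.31, 6.33, 5.35, 6.46, 4.86, 6.9, 3.9, 5.44]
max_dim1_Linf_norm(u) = 0.49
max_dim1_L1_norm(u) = 1.19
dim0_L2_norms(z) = [6.37, 6.96, 6.37, 5.27, 6.31, 4.7, 6.87, 4.1, 5.61]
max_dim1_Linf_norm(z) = 3.44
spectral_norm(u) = 0.68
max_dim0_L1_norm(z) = 19.2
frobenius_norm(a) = 17.84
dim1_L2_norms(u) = [0.23, 0.38, 0.23, 0.28, 0.29, 0.35, 0.56, 0.44, 0.32]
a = u + z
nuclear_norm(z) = 45.30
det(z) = -192247.58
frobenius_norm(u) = 1.07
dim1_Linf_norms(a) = [3.33, 3.04, 3.13, 3.49, 3.35, 3.25, 2.9, 3.09, 2.45]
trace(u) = 0.01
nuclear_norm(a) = 45.54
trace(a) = -2.89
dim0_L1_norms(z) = [17.39, 19.15, 16.34, 13.31, 16.42, 11.54, 19.2, 9.95, 14.8]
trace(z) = -2.90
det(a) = -213386.96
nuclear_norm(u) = 2.62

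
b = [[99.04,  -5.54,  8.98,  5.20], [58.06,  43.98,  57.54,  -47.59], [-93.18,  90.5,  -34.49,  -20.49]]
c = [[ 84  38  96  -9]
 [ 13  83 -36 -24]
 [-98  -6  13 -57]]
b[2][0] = -93.18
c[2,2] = 13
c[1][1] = 83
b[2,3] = -20.49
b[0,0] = 99.04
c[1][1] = 83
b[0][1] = -5.54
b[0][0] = 99.04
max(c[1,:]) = 83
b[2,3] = -20.49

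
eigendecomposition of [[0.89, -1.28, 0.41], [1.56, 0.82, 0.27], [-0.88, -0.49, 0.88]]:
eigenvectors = [[(0.08+0.62j), (0.08-0.62j), -0.15+0.00j], [0.66+0.00j, (0.66-0j), (0.3+0j)], [(-0.34+0.25j), (-0.34-0.25j), (0.94+0j)]]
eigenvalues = [(0.86+1.58j), (0.86-1.58j), (0.87+0j)]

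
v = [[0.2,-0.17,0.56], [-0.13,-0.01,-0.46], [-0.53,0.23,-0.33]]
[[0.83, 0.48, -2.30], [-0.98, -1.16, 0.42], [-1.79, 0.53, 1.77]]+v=[[1.03,0.31,-1.74], [-1.11,-1.17,-0.04], [-2.32,0.76,1.44]]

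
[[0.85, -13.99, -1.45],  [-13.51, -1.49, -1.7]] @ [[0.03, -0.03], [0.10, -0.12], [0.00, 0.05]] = [[-1.37,  1.58], [-0.55,  0.5]]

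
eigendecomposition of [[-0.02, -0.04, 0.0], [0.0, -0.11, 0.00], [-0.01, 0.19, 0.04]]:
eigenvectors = [[0.00, 0.99, 0.27], [0.0, 0.0, 0.61], [1.00, 0.16, -0.75]]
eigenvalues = [0.04, -0.02, -0.11]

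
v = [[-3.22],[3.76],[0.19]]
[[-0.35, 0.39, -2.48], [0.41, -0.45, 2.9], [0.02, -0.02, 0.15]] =v @ [[0.11,-0.12,0.77]]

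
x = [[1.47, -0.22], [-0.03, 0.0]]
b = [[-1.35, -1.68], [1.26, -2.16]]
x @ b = [[-2.26, -1.99], [0.04, 0.05]]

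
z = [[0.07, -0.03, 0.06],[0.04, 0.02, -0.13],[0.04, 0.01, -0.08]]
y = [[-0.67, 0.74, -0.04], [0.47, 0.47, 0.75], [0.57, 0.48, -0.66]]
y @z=[[-0.02, 0.03, -0.13],[0.08, 0.0, -0.09],[0.03, -0.01, 0.02]]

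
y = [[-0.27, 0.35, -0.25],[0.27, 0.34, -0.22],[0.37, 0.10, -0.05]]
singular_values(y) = [0.61, 0.52, 0.0]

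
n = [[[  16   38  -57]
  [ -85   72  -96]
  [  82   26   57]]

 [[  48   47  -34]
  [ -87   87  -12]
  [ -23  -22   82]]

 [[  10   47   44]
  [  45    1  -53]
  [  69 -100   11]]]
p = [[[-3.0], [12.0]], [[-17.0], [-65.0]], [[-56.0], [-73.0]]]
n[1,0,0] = 48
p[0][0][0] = -3.0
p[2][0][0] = -56.0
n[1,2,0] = -23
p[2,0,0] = -56.0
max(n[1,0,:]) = 48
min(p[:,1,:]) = -73.0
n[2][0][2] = 44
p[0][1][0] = 12.0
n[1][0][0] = 48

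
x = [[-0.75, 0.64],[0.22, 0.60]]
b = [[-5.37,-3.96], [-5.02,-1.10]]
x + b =[[-6.12, -3.32], [-4.8, -0.5]]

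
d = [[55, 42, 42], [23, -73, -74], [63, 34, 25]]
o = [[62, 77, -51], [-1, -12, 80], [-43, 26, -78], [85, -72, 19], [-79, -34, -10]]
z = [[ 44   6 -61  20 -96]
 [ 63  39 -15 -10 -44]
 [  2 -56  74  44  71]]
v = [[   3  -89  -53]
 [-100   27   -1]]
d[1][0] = 23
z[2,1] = -56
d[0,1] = 42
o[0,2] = -51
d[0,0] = 55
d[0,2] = 42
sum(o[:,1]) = -15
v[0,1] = -89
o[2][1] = 26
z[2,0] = 2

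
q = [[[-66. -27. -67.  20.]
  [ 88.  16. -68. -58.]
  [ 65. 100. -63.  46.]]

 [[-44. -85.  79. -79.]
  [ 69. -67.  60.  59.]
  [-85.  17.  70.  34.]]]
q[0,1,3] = -58.0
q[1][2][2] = 70.0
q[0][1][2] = -68.0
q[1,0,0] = -44.0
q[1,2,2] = 70.0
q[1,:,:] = [[-44.0, -85.0, 79.0, -79.0], [69.0, -67.0, 60.0, 59.0], [-85.0, 17.0, 70.0, 34.0]]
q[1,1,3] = 59.0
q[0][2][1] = 100.0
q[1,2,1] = 17.0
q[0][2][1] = 100.0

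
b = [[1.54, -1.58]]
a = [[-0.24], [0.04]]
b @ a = [[-0.43]]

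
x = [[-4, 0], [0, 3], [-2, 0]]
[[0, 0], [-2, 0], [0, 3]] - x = [[4, 0], [-2, -3], [2, 3]]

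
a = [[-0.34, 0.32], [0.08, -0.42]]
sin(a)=[[-0.33, 0.3],  [0.07, -0.40]]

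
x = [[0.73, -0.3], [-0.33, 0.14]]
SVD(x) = [[-0.91, 0.41], [0.41, 0.91]] @ diag([0.8668254563972089, 0.0036916313156055403]) @ [[-0.92,0.38], [0.38,0.92]]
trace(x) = 0.87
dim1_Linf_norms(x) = [0.73, 0.33]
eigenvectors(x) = [[0.91, 0.38],  [-0.41, 0.92]]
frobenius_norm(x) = 0.87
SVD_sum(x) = [[0.73,-0.30], [-0.33,0.14]] + [[0.0, 0.0],[0.0, 0.00]]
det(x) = 0.00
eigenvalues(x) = [0.87, 0.0]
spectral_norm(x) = 0.87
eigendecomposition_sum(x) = [[0.73, -0.3], [-0.33, 0.14]] + [[0.0, 0.00], [0.0, 0.0]]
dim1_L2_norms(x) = [0.79, 0.36]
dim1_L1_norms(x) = [1.03, 0.47]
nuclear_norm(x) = 0.87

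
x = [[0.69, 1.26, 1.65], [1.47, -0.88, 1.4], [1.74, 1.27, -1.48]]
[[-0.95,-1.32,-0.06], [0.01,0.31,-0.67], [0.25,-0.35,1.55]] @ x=[[-2.70, -0.11, -3.33], [-0.70, -1.11, 1.44], [2.36, 2.59, -2.37]]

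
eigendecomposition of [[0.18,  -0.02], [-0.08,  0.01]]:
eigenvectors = [[0.91, 0.11],[-0.41, 0.99]]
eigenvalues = [0.19, 0.0]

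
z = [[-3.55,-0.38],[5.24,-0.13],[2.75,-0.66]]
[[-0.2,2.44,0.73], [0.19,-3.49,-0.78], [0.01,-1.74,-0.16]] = z@[[0.04, -0.67, -0.16], [0.15, -0.15, -0.42]]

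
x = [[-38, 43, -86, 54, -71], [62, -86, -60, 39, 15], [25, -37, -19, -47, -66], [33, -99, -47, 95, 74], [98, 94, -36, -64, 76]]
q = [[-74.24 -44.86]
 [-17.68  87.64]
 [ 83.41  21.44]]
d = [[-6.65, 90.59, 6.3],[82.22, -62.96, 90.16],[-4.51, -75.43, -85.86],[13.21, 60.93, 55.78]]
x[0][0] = -38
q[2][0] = 83.41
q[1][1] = 87.64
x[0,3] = 54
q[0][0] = -74.24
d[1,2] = 90.16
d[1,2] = 90.16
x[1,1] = -86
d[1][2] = 90.16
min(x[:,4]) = -71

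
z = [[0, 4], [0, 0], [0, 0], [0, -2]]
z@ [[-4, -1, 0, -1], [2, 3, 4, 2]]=[[8, 12, 16, 8], [0, 0, 0, 0], [0, 0, 0, 0], [-4, -6, -8, -4]]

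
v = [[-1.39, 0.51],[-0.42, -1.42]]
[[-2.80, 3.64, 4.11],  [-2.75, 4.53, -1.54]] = v@[[2.46, -3.42, -2.31], [1.21, -2.18, 1.77]]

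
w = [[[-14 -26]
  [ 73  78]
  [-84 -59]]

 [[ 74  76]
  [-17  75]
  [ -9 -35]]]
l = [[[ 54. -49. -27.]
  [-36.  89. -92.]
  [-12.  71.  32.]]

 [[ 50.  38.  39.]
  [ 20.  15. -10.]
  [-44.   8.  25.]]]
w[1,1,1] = 75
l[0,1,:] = [-36.0, 89.0, -92.0]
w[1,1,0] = -17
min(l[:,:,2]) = -92.0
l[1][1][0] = 20.0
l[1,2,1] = 8.0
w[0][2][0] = -84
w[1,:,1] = [76, 75, -35]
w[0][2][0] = -84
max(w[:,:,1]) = 78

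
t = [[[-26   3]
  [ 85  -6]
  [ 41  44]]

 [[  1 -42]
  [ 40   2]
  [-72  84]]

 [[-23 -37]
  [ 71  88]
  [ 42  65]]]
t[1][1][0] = 40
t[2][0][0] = -23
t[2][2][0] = 42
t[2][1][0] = 71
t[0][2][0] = 41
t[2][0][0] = -23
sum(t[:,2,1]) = 193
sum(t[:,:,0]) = 159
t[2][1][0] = 71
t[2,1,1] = 88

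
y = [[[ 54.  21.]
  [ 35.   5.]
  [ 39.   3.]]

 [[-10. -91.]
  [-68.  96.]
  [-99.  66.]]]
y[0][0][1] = 21.0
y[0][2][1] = 3.0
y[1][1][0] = -68.0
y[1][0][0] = -10.0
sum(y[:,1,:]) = 68.0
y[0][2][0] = 39.0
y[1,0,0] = -10.0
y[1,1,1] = 96.0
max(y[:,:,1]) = 96.0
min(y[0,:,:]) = 3.0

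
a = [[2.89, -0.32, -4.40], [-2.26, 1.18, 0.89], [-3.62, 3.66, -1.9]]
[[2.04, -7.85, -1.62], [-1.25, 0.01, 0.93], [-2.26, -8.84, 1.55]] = a @ [[-0.33, -0.12, 0.24], [-1.25, -1.59, 0.90], [-0.59, 1.82, 0.46]]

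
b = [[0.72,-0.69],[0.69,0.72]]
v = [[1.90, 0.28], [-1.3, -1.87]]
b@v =[[2.26, 1.49], [0.37, -1.15]]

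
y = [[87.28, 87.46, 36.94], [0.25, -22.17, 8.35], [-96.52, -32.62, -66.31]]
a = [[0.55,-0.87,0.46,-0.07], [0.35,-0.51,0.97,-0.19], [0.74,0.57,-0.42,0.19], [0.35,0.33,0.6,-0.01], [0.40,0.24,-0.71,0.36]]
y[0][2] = 36.94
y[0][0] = 87.28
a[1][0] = 0.346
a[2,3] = 0.191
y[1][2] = 8.35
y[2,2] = -66.31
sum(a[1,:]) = 0.611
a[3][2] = 0.595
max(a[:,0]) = 0.743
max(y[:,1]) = 87.46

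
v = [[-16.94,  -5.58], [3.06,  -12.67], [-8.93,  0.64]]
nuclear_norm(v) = 33.11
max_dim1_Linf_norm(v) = 16.94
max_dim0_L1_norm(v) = 28.93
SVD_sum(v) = [[-17.24,-4.39], [-0.15,-0.04], [-8.23,-2.09]] + [[0.3, -1.19],[3.21, -12.63],[-0.70, 2.73]]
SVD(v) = [[-0.9, -0.09], [-0.01, -0.97], [-0.43, 0.21]] @ diag([19.71802226190902, 13.392034874464011]) @ [[0.97, 0.25], [-0.25, 0.97]]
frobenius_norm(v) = 23.84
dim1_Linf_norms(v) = [16.94, 12.67, 8.93]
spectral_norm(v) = 19.72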